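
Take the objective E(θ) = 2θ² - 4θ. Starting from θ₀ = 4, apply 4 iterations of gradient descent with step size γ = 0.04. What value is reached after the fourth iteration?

E′(θ) = 4θ - 4
θ₁ = 4 − 0.04·12 = 3.52
θ₂ = 3.52 − 0.04·10.08 = 3.1168
θ₃ = 3.1168 − 0.04·8.4672 = 2.778112
θ₄ = 2.778112 − 0.04·7.112448 = 2.49361408

2.49361408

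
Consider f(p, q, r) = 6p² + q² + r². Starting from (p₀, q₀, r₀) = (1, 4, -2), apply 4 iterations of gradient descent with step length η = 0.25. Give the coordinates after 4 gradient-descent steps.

(16, 0.25, -0.125)

∇f = (12p, 2q, 2r)
Step 1: at (1, 4, -2), ∇f = (12, 8, -4) → (1, 4, -2) − 0.25·(12, 8, -4) = (-2, 2, -1)
Step 2: at (-2, 2, -1), ∇f = (-24, 4, -2) → (-2, 2, -1) − 0.25·(-24, 4, -2) = (4, 1, -0.5)
Step 3: at (4, 1, -0.5), ∇f = (48, 2, -1) → (4, 1, -0.5) − 0.25·(48, 2, -1) = (-8, 0.5, -0.25)
Step 4: at (-8, 0.5, -0.25), ∇f = (-96, 1, -0.5) → (-8, 0.5, -0.25) − 0.25·(-96, 1, -0.5) = (16, 0.25, -0.125)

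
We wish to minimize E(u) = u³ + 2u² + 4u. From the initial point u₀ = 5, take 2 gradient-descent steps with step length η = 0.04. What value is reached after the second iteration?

E′(u) = 3u² + 4u + 4
Step 1: E′(5) = 99; u₁ = 5 − 0.04·99 = 1.04
Step 2: E′(1.04) = 11.4048; u₂ = 1.04 − 0.04·11.4048 = 0.583808

0.583808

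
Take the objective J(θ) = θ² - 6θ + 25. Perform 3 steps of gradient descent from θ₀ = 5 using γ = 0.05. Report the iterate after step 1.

J′(θ) = 2θ - 6
θ₁ = 5 − 0.05·4 = 4.8

4.8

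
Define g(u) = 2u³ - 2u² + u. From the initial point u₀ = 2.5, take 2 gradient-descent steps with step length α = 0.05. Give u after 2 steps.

0.8933125

g′(u) = 6u² - 4u + 1
Step 1: g′(2.5) = 28.5; u₁ = 2.5 − 0.05·28.5 = 1.075
Step 2: g′(1.075) = 3.63375; u₂ = 1.075 − 0.05·3.63375 = 0.8933125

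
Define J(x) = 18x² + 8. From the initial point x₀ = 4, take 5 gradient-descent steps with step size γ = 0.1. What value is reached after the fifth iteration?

J′(x) = 36x
x₁ = 4 − 0.1·144 = -10.4
x₂ = -10.4 − 0.1·(-374.4) = 27.04
x₃ = 27.04 − 0.1·973.44 = -70.304
x₄ = -70.304 − 0.1·(-2530.944) = 182.7904
x₅ = 182.7904 − 0.1·6580.4544 = -475.25504

-475.25504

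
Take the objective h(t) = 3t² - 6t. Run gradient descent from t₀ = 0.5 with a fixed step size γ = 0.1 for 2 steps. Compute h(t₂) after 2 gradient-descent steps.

h′(t) = 6t - 6
Step 1: h′(0.5) = -3; t₁ = 0.5 − 0.1·(-3) = 0.8
Step 2: h′(0.8) = -1.2; t₂ = 0.8 − 0.1·(-1.2) = 0.92
h(0.92) = -2.9808

-2.9808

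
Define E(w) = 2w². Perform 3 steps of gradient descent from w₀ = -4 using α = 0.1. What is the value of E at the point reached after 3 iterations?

E′(w) = 4w
Step 1: E′(-4) = -16; w₁ = -4 − 0.1·(-16) = -2.4
Step 2: E′(-2.4) = -9.6; w₂ = -2.4 − 0.1·(-9.6) = -1.44
Step 3: E′(-1.44) = -5.76; w₃ = -1.44 − 0.1·(-5.76) = -0.864
E(-0.864) = 1.492992

1.492992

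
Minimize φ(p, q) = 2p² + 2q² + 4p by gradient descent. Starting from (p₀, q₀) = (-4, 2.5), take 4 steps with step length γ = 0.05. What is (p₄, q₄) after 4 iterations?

(-2.2288, 1.024)

∇φ = (4p + 4, 4q)
(p₁, q₁) = (-4, 2.5) − 0.05·(-12, 10) = (-3.4, 2)
(p₂, q₂) = (-3.4, 2) − 0.05·(-9.6, 8) = (-2.92, 1.6)
(p₃, q₃) = (-2.92, 1.6) − 0.05·(-7.68, 6.4) = (-2.536, 1.28)
(p₄, q₄) = (-2.536, 1.28) − 0.05·(-6.144, 5.12) = (-2.2288, 1.024)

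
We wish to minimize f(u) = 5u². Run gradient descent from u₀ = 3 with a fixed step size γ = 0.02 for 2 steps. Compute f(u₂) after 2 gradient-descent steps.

18.432

f′(u) = 10u
u₁ = 3 − 0.02·30 = 2.4
u₂ = 2.4 − 0.02·24 = 1.92
f(1.92) = 18.432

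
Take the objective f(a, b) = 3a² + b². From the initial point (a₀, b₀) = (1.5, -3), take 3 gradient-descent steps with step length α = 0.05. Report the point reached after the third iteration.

∇f = (6a, 2b)
(a₁, b₁) = (1.5, -3) − 0.05·(9, -6) = (1.05, -2.7)
(a₂, b₂) = (1.05, -2.7) − 0.05·(6.3, -5.4) = (0.735, -2.43)
(a₃, b₃) = (0.735, -2.43) − 0.05·(4.41, -4.86) = (0.5145, -2.187)

(0.5145, -2.187)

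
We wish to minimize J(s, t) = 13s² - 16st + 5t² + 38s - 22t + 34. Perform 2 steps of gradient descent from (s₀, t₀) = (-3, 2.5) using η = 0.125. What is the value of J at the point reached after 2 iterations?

18524.1455078125

∇J = (26s - 16t + 38, -16s + 10t - 22)
(s₁, t₁) = (-3, 2.5) − 0.125·(-80, 51) = (7, -3.875)
(s₂, t₂) = (7, -3.875) − 0.125·(282, -172.75) = (-28.25, 17.71875)
J(-28.25, 17.71875) = 18524.1455078125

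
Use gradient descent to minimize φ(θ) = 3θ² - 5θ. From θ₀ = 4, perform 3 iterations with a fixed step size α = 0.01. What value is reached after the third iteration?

φ′(θ) = 6θ - 5
Step 1: φ′(4) = 19; θ₁ = 4 − 0.01·19 = 3.81
Step 2: φ′(3.81) = 17.86; θ₂ = 3.81 − 0.01·17.86 = 3.6314
Step 3: φ′(3.6314) = 16.7884; θ₃ = 3.6314 − 0.01·16.7884 = 3.463516

3.463516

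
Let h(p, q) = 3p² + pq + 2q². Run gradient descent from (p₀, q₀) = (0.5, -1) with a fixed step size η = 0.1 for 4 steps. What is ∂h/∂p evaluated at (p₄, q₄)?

0.2668

∇h = (6p + q, p + 4q)
(p₁, q₁) = (0.5, -1) − 0.1·(2, -3.5) = (0.3, -0.65)
(p₂, q₂) = (0.3, -0.65) − 0.1·(1.15, -2.3) = (0.185, -0.42)
(p₃, q₃) = (0.185, -0.42) − 0.1·(0.69, -1.495) = (0.116, -0.2705)
(p₄, q₄) = (0.116, -0.2705) − 0.1·(0.4255, -0.966) = (0.07345, -0.1739)
∂h/∂p at (0.07345, -0.1739) = 0.2668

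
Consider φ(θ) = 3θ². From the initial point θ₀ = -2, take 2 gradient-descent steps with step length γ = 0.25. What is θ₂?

φ′(θ) = 6θ
Step 1: φ′(-2) = -12; θ₁ = -2 − 0.25·(-12) = 1
Step 2: φ′(1) = 6; θ₂ = 1 − 0.25·6 = -0.5

-0.5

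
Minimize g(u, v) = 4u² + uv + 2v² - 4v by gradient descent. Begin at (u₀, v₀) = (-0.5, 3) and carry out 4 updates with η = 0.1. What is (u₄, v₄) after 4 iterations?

(-0.19845, 1.3267)

∇g = (8u + v, u + 4v - 4)
(u₁, v₁) = (-0.5, 3) − 0.1·(-1, 7.5) = (-0.4, 2.25)
(u₂, v₂) = (-0.4, 2.25) − 0.1·(-0.95, 4.6) = (-0.305, 1.79)
(u₃, v₃) = (-0.305, 1.79) − 0.1·(-0.65, 2.855) = (-0.24, 1.5045)
(u₄, v₄) = (-0.24, 1.5045) − 0.1·(-0.4155, 1.778) = (-0.19845, 1.3267)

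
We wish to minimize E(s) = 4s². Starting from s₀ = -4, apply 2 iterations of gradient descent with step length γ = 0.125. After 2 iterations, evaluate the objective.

E′(s) = 8s
s₁ = -4 − 0.125·(-32) = 0
s₂ = 0 − 0.125·0 = 0
E(0) = 0

0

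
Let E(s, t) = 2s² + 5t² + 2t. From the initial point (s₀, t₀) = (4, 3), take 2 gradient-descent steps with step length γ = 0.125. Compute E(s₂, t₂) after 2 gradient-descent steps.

2

∇E = (4s, 10t + 2)
(s₁, t₁) = (4, 3) − 0.125·(16, 32) = (2, -1)
(s₂, t₂) = (2, -1) − 0.125·(8, -8) = (1, 0)
E(1, 0) = 2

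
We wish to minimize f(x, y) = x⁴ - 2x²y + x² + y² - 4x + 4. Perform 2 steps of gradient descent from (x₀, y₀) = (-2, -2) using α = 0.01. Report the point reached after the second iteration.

∇f = (4x³ - 4xy + 2x - 4, -2x² + 2y)
Step 1: at (-2, -2), ∇f = (-56, -12) → (-2, -2) − 0.01·(-56, -12) = (-1.44, -1.88)
Step 2: at (-1.44, -1.88), ∇f = (-29.652736, -7.9072) → (-1.44, -1.88) − 0.01·(-29.652736, -7.9072) = (-1.14347264, -1.800928)

(-1.14347264, -1.800928)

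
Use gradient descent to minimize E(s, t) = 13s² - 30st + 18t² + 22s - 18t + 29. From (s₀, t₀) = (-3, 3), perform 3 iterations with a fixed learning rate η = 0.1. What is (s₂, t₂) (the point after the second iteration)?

(-65.76, 75.6)

∇E = (26s - 30t + 22, -30s + 36t - 18)
Step 1: at (-3, 3), ∇E = (-146, 180) → (-3, 3) − 0.1·(-146, 180) = (11.6, -15)
Step 2: at (11.6, -15), ∇E = (773.6, -906) → (11.6, -15) − 0.1·(773.6, -906) = (-65.76, 75.6)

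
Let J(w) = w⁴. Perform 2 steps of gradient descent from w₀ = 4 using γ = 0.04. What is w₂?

32.63529984

J′(w) = 4w³
w₁ = 4 − 0.04·256 = -6.24
w₂ = -6.24 − 0.04·(-971.882496) = 32.63529984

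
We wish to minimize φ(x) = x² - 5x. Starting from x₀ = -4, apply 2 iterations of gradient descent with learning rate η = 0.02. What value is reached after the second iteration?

-3.4904

φ′(x) = 2x - 5
Step 1: φ′(-4) = -13; x₁ = -4 − 0.02·(-13) = -3.74
Step 2: φ′(-3.74) = -12.48; x₂ = -3.74 − 0.02·(-12.48) = -3.4904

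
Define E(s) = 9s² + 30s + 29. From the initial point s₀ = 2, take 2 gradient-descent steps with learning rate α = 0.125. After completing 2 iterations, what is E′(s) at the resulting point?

103.125

E′(s) = 18s + 30
Step 1: E′(2) = 66; s₁ = 2 − 0.125·66 = -6.25
Step 2: E′(-6.25) = -82.5; s₂ = -6.25 − 0.125·(-82.5) = 4.0625
E′(s) at (4.0625) = 103.125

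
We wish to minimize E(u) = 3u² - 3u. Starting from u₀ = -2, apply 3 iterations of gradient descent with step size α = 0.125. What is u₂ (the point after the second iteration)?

E′(u) = 6u - 3
u₁ = -2 − 0.125·(-15) = -0.125
u₂ = -0.125 − 0.125·(-3.75) = 0.34375

0.34375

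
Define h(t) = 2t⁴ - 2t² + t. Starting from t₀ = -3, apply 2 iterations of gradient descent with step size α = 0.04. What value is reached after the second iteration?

-37.05047296

h′(t) = 8t³ - 4t + 1
Step 1: h′(-3) = -203; t₁ = -3 − 0.04·(-203) = 5.12
Step 2: h′(5.12) = 1054.261824; t₂ = 5.12 − 0.04·1054.261824 = -37.05047296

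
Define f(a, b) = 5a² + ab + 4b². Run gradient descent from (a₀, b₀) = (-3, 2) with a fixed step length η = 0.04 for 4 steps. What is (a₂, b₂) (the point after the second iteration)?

(-1.1872, 1.0816)

∇f = (10a + b, a + 8b)
(a₁, b₁) = (-3, 2) − 0.04·(-28, 13) = (-1.88, 1.48)
(a₂, b₂) = (-1.88, 1.48) − 0.04·(-17.32, 9.96) = (-1.1872, 1.0816)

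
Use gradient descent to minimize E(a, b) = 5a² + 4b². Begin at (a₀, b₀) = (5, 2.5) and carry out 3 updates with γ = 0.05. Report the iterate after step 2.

(1.25, 0.9)

∇E = (10a, 8b)
(a₁, b₁) = (5, 2.5) − 0.05·(50, 20) = (2.5, 1.5)
(a₂, b₂) = (2.5, 1.5) − 0.05·(25, 12) = (1.25, 0.9)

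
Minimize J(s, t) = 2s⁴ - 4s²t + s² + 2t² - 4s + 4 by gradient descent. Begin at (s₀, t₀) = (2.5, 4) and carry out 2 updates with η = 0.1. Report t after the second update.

∇J = (8s³ - 8st + 2s - 4, -4s² + 4t)
(s₁, t₁) = (2.5, 4) − 0.1·(46, -9) = (-2.1, 4.9)
(s₂, t₂) = (-2.1, 4.9) − 0.1·(0.032, 1.96) = (-2.1032, 4.704)
t = 4.704

4.704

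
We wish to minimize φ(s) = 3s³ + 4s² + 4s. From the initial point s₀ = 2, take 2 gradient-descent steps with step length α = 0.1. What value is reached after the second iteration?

φ′(s) = 9s² + 8s + 4
Step 1: φ′(2) = 56; s₁ = 2 − 0.1·56 = -3.6
Step 2: φ′(-3.6) = 91.84; s₂ = -3.6 − 0.1·91.84 = -12.784

-12.784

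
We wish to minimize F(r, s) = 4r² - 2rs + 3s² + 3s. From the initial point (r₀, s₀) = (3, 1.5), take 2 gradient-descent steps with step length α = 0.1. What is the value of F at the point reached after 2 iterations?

1.2384

∇F = (8r - 2s, -2r + 6s + 3)
Step 1: at (3, 1.5), ∇F = (21, 6) → (3, 1.5) − 0.1·(21, 6) = (0.9, 0.9)
Step 2: at (0.9, 0.9), ∇F = (5.4, 6.6) → (0.9, 0.9) − 0.1·(5.4, 6.6) = (0.36, 0.24)
F(0.36, 0.24) = 1.2384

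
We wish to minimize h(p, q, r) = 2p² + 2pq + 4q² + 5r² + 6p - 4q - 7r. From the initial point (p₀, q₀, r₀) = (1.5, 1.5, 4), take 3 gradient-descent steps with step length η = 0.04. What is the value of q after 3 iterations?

∇h = (4p + 2q + 6, 2p + 8q - 4, 10r - 7)
Step 1: at (1.5, 1.5, 4), ∇h = (15, 11, 33) → (1.5, 1.5, 4) − 0.04·(15, 11, 33) = (0.9, 1.06, 2.68)
Step 2: at (0.9, 1.06, 2.68), ∇h = (11.72, 6.28, 19.8) → (0.9, 1.06, 2.68) − 0.04·(11.72, 6.28, 19.8) = (0.4312, 0.8088, 1.888)
Step 3: at (0.4312, 0.8088, 1.888), ∇h = (9.3424, 3.3328, 11.88) → (0.4312, 0.8088, 1.888) − 0.04·(9.3424, 3.3328, 11.88) = (0.057504, 0.675488, 1.4128)
q = 0.675488

0.675488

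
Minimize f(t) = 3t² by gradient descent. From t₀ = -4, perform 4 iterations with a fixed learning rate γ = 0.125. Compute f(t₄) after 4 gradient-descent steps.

f′(t) = 6t
Step 1: f′(-4) = -24; t₁ = -4 − 0.125·(-24) = -1
Step 2: f′(-1) = -6; t₂ = -1 − 0.125·(-6) = -0.25
Step 3: f′(-0.25) = -1.5; t₃ = -0.25 − 0.125·(-1.5) = -0.0625
Step 4: f′(-0.0625) = -0.375; t₄ = -0.0625 − 0.125·(-0.375) = -0.015625
f(-0.015625) = 0.000732421875

0.000732421875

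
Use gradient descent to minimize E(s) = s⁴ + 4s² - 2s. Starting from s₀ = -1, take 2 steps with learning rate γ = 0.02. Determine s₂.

E′(s) = 4s³ + 8s - 2
Step 1: E′(-1) = -14; s₁ = -1 − 0.02·(-14) = -0.72
Step 2: E′(-0.72) = -9.252992; s₂ = -0.72 − 0.02·(-9.252992) = -0.53494016

-0.53494016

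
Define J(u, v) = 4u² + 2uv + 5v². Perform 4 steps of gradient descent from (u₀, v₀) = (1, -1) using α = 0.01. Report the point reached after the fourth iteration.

(0.77871728, -0.7183952)

∇J = (8u + 2v, 2u + 10v)
(u₁, v₁) = (1, -1) − 0.01·(6, -8) = (0.94, -0.92)
(u₂, v₂) = (0.94, -0.92) − 0.01·(5.68, -7.32) = (0.8832, -0.8468)
(u₃, v₃) = (0.8832, -0.8468) − 0.01·(5.372, -6.7016) = (0.82948, -0.779784)
(u₄, v₄) = (0.82948, -0.779784) − 0.01·(5.076272, -6.13888) = (0.77871728, -0.7183952)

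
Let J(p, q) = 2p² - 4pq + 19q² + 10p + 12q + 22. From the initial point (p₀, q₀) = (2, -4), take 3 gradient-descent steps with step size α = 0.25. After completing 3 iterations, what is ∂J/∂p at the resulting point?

∇J = (4p - 4q + 10, -4p + 38q + 12)
Step 1: at (2, -4), ∇J = (34, -148) → (2, -4) − 0.25·(34, -148) = (-6.5, 33)
Step 2: at (-6.5, 33), ∇J = (-148, 1292) → (-6.5, 33) − 0.25·(-148, 1292) = (30.5, -290)
Step 3: at (30.5, -290), ∇J = (1292, -11130) → (30.5, -290) − 0.25·(1292, -11130) = (-292.5, 2492.5)
∂J/∂p at (-292.5, 2492.5) = -11130

-11130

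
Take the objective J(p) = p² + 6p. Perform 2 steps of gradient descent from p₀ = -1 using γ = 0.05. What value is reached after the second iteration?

J′(p) = 2p + 6
p₁ = -1 − 0.05·4 = -1.2
p₂ = -1.2 − 0.05·3.6 = -1.38

-1.38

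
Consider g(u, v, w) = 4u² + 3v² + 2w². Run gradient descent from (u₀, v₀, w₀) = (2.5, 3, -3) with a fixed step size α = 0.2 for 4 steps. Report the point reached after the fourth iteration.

∇g = (8u, 6v, 4w)
(u₁, v₁, w₁) = (2.5, 3, -3) − 0.2·(20, 18, -12) = (-1.5, -0.6, -0.6)
(u₂, v₂, w₂) = (-1.5, -0.6, -0.6) − 0.2·(-12, -3.6, -2.4) = (0.9, 0.12, -0.12)
(u₃, v₃, w₃) = (0.9, 0.12, -0.12) − 0.2·(7.2, 0.72, -0.48) = (-0.54, -0.024, -0.024)
(u₄, v₄, w₄) = (-0.54, -0.024, -0.024) − 0.2·(-4.32, -0.144, -0.096) = (0.324, 0.0048, -0.0048)

(0.324, 0.0048, -0.0048)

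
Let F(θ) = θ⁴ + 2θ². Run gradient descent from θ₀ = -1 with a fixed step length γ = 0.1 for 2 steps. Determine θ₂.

-0.1168

F′(θ) = 4θ³ + 4θ
Step 1: F′(-1) = -8; θ₁ = -1 − 0.1·(-8) = -0.2
Step 2: F′(-0.2) = -0.832; θ₂ = -0.2 − 0.1·(-0.832) = -0.1168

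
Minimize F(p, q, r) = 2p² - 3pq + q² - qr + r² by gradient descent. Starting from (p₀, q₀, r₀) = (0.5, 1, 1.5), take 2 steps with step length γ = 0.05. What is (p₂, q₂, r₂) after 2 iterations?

(0.5975, 1.0975, 1.3125)

∇F = (4p - 3q, -3p + 2q - r, -q + 2r)
Step 1: at (0.5, 1, 1.5), ∇F = (-1, -1, 2) → (0.5, 1, 1.5) − 0.05·(-1, -1, 2) = (0.55, 1.05, 1.4)
Step 2: at (0.55, 1.05, 1.4), ∇F = (-0.95, -0.95, 1.75) → (0.55, 1.05, 1.4) − 0.05·(-0.95, -0.95, 1.75) = (0.5975, 1.0975, 1.3125)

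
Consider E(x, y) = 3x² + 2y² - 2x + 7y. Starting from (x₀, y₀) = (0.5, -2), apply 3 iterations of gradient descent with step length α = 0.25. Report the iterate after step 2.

∇E = (6x - 2, 4y + 7)
(x₁, y₁) = (0.5, -2) − 0.25·(1, -1) = (0.25, -1.75)
(x₂, y₂) = (0.25, -1.75) − 0.25·(-0.5, 0) = (0.375, -1.75)

(0.375, -1.75)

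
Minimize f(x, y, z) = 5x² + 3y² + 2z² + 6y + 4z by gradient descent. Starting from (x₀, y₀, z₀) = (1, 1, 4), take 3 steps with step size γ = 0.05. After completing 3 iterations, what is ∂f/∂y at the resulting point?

4.116

∇f = (10x, 6y + 6, 4z + 4)
(x₁, y₁, z₁) = (1, 1, 4) − 0.05·(10, 12, 20) = (0.5, 0.4, 3)
(x₂, y₂, z₂) = (0.5, 0.4, 3) − 0.05·(5, 8.4, 16) = (0.25, -0.02, 2.2)
(x₃, y₃, z₃) = (0.25, -0.02, 2.2) − 0.05·(2.5, 5.88, 12.8) = (0.125, -0.314, 1.56)
∂f/∂y at (0.125, -0.314, 1.56) = 4.116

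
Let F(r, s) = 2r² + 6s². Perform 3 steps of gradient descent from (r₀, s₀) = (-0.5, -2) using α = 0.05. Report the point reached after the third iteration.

(-0.256, -0.128)

∇F = (4r, 12s)
(r₁, s₁) = (-0.5, -2) − 0.05·(-2, -24) = (-0.4, -0.8)
(r₂, s₂) = (-0.4, -0.8) − 0.05·(-1.6, -9.6) = (-0.32, -0.32)
(r₃, s₃) = (-0.32, -0.32) − 0.05·(-1.28, -3.84) = (-0.256, -0.128)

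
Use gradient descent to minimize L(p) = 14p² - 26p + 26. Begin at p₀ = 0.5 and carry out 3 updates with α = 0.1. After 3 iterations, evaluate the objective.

101.388576

L′(p) = 28p - 26
p₁ = 0.5 − 0.1·(-12) = 1.7
p₂ = 1.7 − 0.1·21.6 = -0.46
p₃ = -0.46 − 0.1·(-38.88) = 3.428
L(3.428) = 101.388576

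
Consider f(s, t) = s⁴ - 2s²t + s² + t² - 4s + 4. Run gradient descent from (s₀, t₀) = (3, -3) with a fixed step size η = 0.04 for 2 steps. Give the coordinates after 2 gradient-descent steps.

(2.13918464, -1.231552)

∇f = (4s³ - 4st + 2s - 4, -2s² + 2t)
(s₁, t₁) = (3, -3) − 0.04·(146, -24) = (-2.84, -2.04)
(s₂, t₂) = (-2.84, -2.04) − 0.04·(-124.479616, -20.2112) = (2.13918464, -1.231552)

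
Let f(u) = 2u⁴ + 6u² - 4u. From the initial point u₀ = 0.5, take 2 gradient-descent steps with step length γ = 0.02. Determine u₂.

f′(u) = 8u³ + 12u - 4
u₁ = 0.5 − 0.02·3 = 0.44
u₂ = 0.44 − 0.02·1.961472 = 0.40077056

0.40077056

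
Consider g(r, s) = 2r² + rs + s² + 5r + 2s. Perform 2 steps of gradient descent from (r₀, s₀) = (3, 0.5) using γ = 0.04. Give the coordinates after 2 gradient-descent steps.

∇g = (4r + s + 5, r + 2s + 2)
(r₁, s₁) = (3, 0.5) − 0.04·(17.5, 6) = (2.3, 0.26)
(r₂, s₂) = (2.3, 0.26) − 0.04·(14.46, 4.82) = (1.7216, 0.0672)

(1.7216, 0.0672)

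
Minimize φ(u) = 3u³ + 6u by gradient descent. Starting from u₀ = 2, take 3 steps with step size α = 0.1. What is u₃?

φ′(u) = 9u² + 6
Step 1: φ′(2) = 42; u₁ = 2 − 0.1·42 = -2.2
Step 2: φ′(-2.2) = 49.56; u₂ = -2.2 − 0.1·49.56 = -7.156
Step 3: φ′(-7.156) = 466.875024; u₃ = -7.156 − 0.1·466.875024 = -53.8435024

-53.8435024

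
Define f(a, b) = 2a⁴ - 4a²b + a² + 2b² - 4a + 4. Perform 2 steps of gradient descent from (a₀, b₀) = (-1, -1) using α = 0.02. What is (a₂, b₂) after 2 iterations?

∇f = (8a³ - 8ab + 2a - 4, -4a² + 4b)
(a₁, b₁) = (-1, -1) − 0.02·(-22, -8) = (-0.56, -0.84)
(a₂, b₂) = (-0.56, -0.84) − 0.02·(-10.288128, -4.6144) = (-0.35423744, -0.747712)

(-0.35423744, -0.747712)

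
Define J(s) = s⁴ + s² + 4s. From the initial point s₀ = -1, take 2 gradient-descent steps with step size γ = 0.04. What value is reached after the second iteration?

-0.88180992

J′(s) = 4s³ + 2s + 4
s₁ = -1 − 0.04·(-2) = -0.92
s₂ = -0.92 − 0.04·(-0.954752) = -0.88180992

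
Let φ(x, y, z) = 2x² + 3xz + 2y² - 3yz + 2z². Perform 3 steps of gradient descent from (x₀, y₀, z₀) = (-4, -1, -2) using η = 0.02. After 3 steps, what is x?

-2.838992

∇φ = (4x + 3z, 4y - 3z, 3x - 3y + 4z)
(x₁, y₁, z₁) = (-4, -1, -2) − 0.02·(-22, 2, -17) = (-3.56, -1.04, -1.66)
(x₂, y₂, z₂) = (-3.56, -1.04, -1.66) − 0.02·(-19.22, 0.82, -14.2) = (-3.1756, -1.0564, -1.376)
(x₃, y₃, z₃) = (-3.1756, -1.0564, -1.376) − 0.02·(-16.8304, -0.0976, -11.8616) = (-2.838992, -1.054448, -1.138768)
x = -2.838992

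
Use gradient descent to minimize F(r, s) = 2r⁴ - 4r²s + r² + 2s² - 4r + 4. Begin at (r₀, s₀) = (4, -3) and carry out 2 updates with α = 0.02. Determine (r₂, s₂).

∇F = (8r³ - 8rs + 2r - 4, -4r² + 4s)
Step 1: at (4, -3), ∇F = (612, -76) → (4, -3) − 0.02·(612, -76) = (-8.24, -1.48)
Step 2: at (-8.24, -1.48), ∇F = (-4593.851392, -277.5104) → (-8.24, -1.48) − 0.02·(-4593.851392, -277.5104) = (83.63702784, 4.070208)

(83.63702784, 4.070208)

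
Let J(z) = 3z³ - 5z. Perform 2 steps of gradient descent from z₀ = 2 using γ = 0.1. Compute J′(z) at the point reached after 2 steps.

J′(z) = 9z² - 5
z₁ = 2 − 0.1·31 = -1.1
z₂ = -1.1 − 0.1·5.89 = -1.689
J′(z) at (-1.689) = 20.674489

20.674489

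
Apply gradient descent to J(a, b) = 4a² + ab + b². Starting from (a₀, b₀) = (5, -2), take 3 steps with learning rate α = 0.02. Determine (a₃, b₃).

(3.06616, -2.01508)

∇J = (8a + b, a + 2b)
Step 1: at (5, -2), ∇J = (38, 1) → (5, -2) − 0.02·(38, 1) = (4.24, -2.02)
Step 2: at (4.24, -2.02), ∇J = (31.9, 0.2) → (4.24, -2.02) − 0.02·(31.9, 0.2) = (3.602, -2.024)
Step 3: at (3.602, -2.024), ∇J = (26.792, -0.446) → (3.602, -2.024) − 0.02·(26.792, -0.446) = (3.06616, -2.01508)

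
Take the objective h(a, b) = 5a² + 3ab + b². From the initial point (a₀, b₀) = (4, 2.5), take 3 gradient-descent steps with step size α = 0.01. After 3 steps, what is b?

2.041019

∇h = (10a + 3b, 3a + 2b)
(a₁, b₁) = (4, 2.5) − 0.01·(47.5, 17) = (3.525, 2.33)
(a₂, b₂) = (3.525, 2.33) − 0.01·(42.24, 15.235) = (3.1026, 2.17765)
(a₃, b₃) = (3.1026, 2.17765) − 0.01·(37.55895, 13.6631) = (2.7270105, 2.041019)
b = 2.041019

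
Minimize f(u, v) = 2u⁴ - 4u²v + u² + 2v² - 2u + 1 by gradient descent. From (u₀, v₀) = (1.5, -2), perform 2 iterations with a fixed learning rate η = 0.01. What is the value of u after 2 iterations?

0.76163264

∇f = (8u³ - 8uv + 2u - 2, -4u² + 4v)
Step 1: at (1.5, -2), ∇f = (52, -17) → (1.5, -2) − 0.01·(52, -17) = (0.98, -1.83)
Step 2: at (0.98, -1.83), ∇f = (21.836736, -11.1616) → (0.98, -1.83) − 0.01·(21.836736, -11.1616) = (0.76163264, -1.718384)
u = 0.76163264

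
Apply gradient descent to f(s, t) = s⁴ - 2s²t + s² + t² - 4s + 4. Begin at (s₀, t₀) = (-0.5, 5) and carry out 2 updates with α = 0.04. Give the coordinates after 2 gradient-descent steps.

(-0.91794688, 4.287392)

∇f = (4s³ - 4st + 2s - 4, -2s² + 2t)
Step 1: at (-0.5, 5), ∇f = (4.5, 9.5) → (-0.5, 5) − 0.04·(4.5, 9.5) = (-0.68, 4.62)
Step 2: at (-0.68, 4.62), ∇f = (5.948672, 8.3152) → (-0.68, 4.62) − 0.04·(5.948672, 8.3152) = (-0.91794688, 4.287392)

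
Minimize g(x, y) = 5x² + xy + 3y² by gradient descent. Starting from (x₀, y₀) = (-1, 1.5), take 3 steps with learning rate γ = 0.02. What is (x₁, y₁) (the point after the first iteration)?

(-0.83, 1.34)

∇g = (10x + y, x + 6y)
Step 1: at (-1, 1.5), ∇g = (-8.5, 8) → (-1, 1.5) − 0.02·(-8.5, 8) = (-0.83, 1.34)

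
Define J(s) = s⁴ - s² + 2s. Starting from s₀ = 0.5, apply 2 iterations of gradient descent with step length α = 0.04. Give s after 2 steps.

J′(s) = 4s³ - 2s + 2
s₁ = 0.5 − 0.04·1.5 = 0.44
s₂ = 0.44 − 0.04·1.460736 = 0.38157056

0.38157056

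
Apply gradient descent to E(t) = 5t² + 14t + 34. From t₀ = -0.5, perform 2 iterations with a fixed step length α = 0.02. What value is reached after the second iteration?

-0.824

E′(t) = 10t + 14
t₁ = -0.5 − 0.02·9 = -0.68
t₂ = -0.68 − 0.02·7.2 = -0.824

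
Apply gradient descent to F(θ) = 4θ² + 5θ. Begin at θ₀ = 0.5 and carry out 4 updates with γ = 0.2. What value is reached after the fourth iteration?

-0.4792

F′(θ) = 8θ + 5
Step 1: F′(0.5) = 9; θ₁ = 0.5 − 0.2·9 = -1.3
Step 2: F′(-1.3) = -5.4; θ₂ = -1.3 − 0.2·(-5.4) = -0.22
Step 3: F′(-0.22) = 3.24; θ₃ = -0.22 − 0.2·3.24 = -0.868
Step 4: F′(-0.868) = -1.944; θ₄ = -0.868 − 0.2·(-1.944) = -0.4792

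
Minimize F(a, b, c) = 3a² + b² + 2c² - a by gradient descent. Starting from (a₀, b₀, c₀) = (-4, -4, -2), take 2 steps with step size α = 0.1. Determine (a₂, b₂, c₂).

(-0.5, -2.56, -0.72)

∇F = (6a - 1, 2b, 4c)
Step 1: at (-4, -4, -2), ∇F = (-25, -8, -8) → (-4, -4, -2) − 0.1·(-25, -8, -8) = (-1.5, -3.2, -1.2)
Step 2: at (-1.5, -3.2, -1.2), ∇F = (-10, -6.4, -4.8) → (-1.5, -3.2, -1.2) − 0.1·(-10, -6.4, -4.8) = (-0.5, -2.56, -0.72)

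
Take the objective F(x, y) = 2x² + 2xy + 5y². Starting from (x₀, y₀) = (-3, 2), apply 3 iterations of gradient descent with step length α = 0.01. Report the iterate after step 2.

∇F = (4x + 2y, 2x + 10y)
(x₁, y₁) = (-3, 2) − 0.01·(-8, 14) = (-2.92, 1.86)
(x₂, y₂) = (-2.92, 1.86) − 0.01·(-7.96, 12.76) = (-2.8404, 1.7324)

(-2.8404, 1.7324)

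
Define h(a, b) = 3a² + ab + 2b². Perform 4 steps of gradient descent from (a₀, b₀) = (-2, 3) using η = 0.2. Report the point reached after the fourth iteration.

∇h = (6a + b, a + 4b)
Step 1: at (-2, 3), ∇h = (-9, 10) → (-2, 3) − 0.2·(-9, 10) = (-0.2, 1)
Step 2: at (-0.2, 1), ∇h = (-0.2, 3.8) → (-0.2, 1) − 0.2·(-0.2, 3.8) = (-0.16, 0.24)
Step 3: at (-0.16, 0.24), ∇h = (-0.72, 0.8) → (-0.16, 0.24) − 0.2·(-0.72, 0.8) = (-0.016, 0.08)
Step 4: at (-0.016, 0.08), ∇h = (-0.016, 0.304) → (-0.016, 0.08) − 0.2·(-0.016, 0.304) = (-0.0128, 0.0192)

(-0.0128, 0.0192)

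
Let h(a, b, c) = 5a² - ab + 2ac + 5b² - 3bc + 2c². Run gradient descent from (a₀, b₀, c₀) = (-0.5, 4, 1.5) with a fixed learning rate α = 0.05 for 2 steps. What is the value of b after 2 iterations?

∇h = (10a - b + 2c, -a + 10b - 3c, 2a - 3b + 4c)
Step 1: at (-0.5, 4, 1.5), ∇h = (-6, 36, -7) → (-0.5, 4, 1.5) − 0.05·(-6, 36, -7) = (-0.2, 2.2, 1.85)
Step 2: at (-0.2, 2.2, 1.85), ∇h = (-0.5, 16.65, 0.4) → (-0.2, 2.2, 1.85) − 0.05·(-0.5, 16.65, 0.4) = (-0.175, 1.3675, 1.83)
b = 1.3675

1.3675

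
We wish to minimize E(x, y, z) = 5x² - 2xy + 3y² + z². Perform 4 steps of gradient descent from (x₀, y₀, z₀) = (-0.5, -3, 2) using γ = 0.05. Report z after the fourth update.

∇E = (10x - 2y, -2x + 6y, 2z)
(x₁, y₁, z₁) = (-0.5, -3, 2) − 0.05·(1, -17, 4) = (-0.55, -2.15, 1.8)
(x₂, y₂, z₂) = (-0.55, -2.15, 1.8) − 0.05·(-1.2, -11.8, 3.6) = (-0.49, -1.56, 1.62)
(x₃, y₃, z₃) = (-0.49, -1.56, 1.62) − 0.05·(-1.78, -8.38, 3.24) = (-0.401, -1.141, 1.458)
(x₄, y₄, z₄) = (-0.401, -1.141, 1.458) − 0.05·(-1.728, -6.044, 2.916) = (-0.3146, -0.8388, 1.3122)
z = 1.3122

1.3122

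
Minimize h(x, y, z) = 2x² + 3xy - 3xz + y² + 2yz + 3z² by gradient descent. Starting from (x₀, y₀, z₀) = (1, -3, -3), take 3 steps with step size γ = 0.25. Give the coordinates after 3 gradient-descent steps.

∇h = (4x + 3y - 3z, 3x + 2y + 2z, -3x + 2y + 6z)
Step 1: at (1, -3, -3), ∇h = (4, -9, -27) → (1, -3, -3) − 0.25·(4, -9, -27) = (0, -0.75, 3.75)
Step 2: at (0, -0.75, 3.75), ∇h = (-13.5, 6, 21) → (0, -0.75, 3.75) − 0.25·(-13.5, 6, 21) = (3.375, -2.25, -1.5)
Step 3: at (3.375, -2.25, -1.5), ∇h = (11.25, 2.625, -23.625) → (3.375, -2.25, -1.5) − 0.25·(11.25, 2.625, -23.625) = (0.5625, -2.90625, 4.40625)

(0.5625, -2.90625, 4.40625)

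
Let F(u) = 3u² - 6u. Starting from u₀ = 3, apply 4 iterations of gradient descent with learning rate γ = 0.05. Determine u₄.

F′(u) = 6u - 6
Step 1: F′(3) = 12; u₁ = 3 − 0.05·12 = 2.4
Step 2: F′(2.4) = 8.4; u₂ = 2.4 − 0.05·8.4 = 1.98
Step 3: F′(1.98) = 5.88; u₃ = 1.98 − 0.05·5.88 = 1.686
Step 4: F′(1.686) = 4.116; u₄ = 1.686 − 0.05·4.116 = 1.4802

1.4802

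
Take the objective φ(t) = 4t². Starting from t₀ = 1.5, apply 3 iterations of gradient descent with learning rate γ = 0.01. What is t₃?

φ′(t) = 8t
Step 1: φ′(1.5) = 12; t₁ = 1.5 − 0.01·12 = 1.38
Step 2: φ′(1.38) = 11.04; t₂ = 1.38 − 0.01·11.04 = 1.2696
Step 3: φ′(1.2696) = 10.1568; t₃ = 1.2696 − 0.01·10.1568 = 1.168032

1.168032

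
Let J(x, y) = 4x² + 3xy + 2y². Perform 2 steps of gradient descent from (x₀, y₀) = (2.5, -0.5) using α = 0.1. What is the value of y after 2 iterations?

-0.825

∇J = (8x + 3y, 3x + 4y)
Step 1: at (2.5, -0.5), ∇J = (18.5, 5.5) → (2.5, -0.5) − 0.1·(18.5, 5.5) = (0.65, -1.05)
Step 2: at (0.65, -1.05), ∇J = (2.05, -2.25) → (0.65, -1.05) − 0.1·(2.05, -2.25) = (0.445, -0.825)
y = -0.825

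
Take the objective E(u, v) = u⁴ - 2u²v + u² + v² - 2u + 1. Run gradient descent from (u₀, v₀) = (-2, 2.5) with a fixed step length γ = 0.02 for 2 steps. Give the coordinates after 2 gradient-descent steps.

(-1.51739648, 2.565184)

∇E = (4u³ - 4uv + 2u - 2, -2u² + 2v)
(u₁, v₁) = (-2, 2.5) − 0.02·(-18, -3) = (-1.64, 2.56)
(u₂, v₂) = (-1.64, 2.56) − 0.02·(-6.130176, -0.2592) = (-1.51739648, 2.565184)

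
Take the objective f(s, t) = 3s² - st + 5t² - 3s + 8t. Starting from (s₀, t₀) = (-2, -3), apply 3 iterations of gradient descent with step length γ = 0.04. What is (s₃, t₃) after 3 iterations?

(-0.801664, -1.385408)

∇f = (6s - t - 3, -s + 10t + 8)
(s₁, t₁) = (-2, -3) − 0.04·(-12, -20) = (-1.52, -2.2)
(s₂, t₂) = (-1.52, -2.2) − 0.04·(-9.92, -12.48) = (-1.1232, -1.7008)
(s₃, t₃) = (-1.1232, -1.7008) − 0.04·(-8.0384, -7.8848) = (-0.801664, -1.385408)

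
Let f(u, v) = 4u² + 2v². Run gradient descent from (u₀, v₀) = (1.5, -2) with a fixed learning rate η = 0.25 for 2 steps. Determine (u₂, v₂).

∇f = (8u, 4v)
Step 1: at (1.5, -2), ∇f = (12, -8) → (1.5, -2) − 0.25·(12, -8) = (-1.5, 0)
Step 2: at (-1.5, 0), ∇f = (-12, 0) → (-1.5, 0) − 0.25·(-12, 0) = (1.5, 0)

(1.5, 0)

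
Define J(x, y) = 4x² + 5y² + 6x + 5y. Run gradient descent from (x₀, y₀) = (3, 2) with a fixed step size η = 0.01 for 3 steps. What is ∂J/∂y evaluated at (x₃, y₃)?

18.225

∇J = (8x + 6, 10y + 5)
Step 1: at (3, 2), ∇J = (30, 25) → (3, 2) − 0.01·(30, 25) = (2.7, 1.75)
Step 2: at (2.7, 1.75), ∇J = (27.6, 22.5) → (2.7, 1.75) − 0.01·(27.6, 22.5) = (2.424, 1.525)
Step 3: at (2.424, 1.525), ∇J = (25.392, 20.25) → (2.424, 1.525) − 0.01·(25.392, 20.25) = (2.17008, 1.3225)
∂J/∂y at (2.17008, 1.3225) = 18.225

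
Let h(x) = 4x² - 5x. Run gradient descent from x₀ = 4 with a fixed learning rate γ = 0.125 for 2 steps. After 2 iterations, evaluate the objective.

-1.5625

h′(x) = 8x - 5
x₁ = 4 − 0.125·27 = 0.625
x₂ = 0.625 − 0.125·0 = 0.625
h(0.625) = -1.5625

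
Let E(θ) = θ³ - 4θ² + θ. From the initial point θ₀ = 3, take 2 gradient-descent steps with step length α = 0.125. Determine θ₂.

E′(θ) = 3θ² - 8θ + 1
Step 1: E′(3) = 4; θ₁ = 3 − 0.125·4 = 2.5
Step 2: E′(2.5) = -0.25; θ₂ = 2.5 − 0.125·(-0.25) = 2.53125

2.53125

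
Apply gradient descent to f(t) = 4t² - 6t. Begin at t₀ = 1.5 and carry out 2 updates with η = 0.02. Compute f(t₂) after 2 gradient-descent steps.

-1.12978944

f′(t) = 8t - 6
Step 1: f′(1.5) = 6; t₁ = 1.5 − 0.02·6 = 1.38
Step 2: f′(1.38) = 5.04; t₂ = 1.38 − 0.02·5.04 = 1.2792
f(1.2792) = -1.12978944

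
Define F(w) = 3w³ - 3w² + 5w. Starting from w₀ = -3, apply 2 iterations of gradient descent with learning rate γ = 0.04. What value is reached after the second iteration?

F′(w) = 9w² - 6w + 5
w₁ = -3 − 0.04·104 = -7.16
w₂ = -7.16 − 0.04·509.3504 = -27.534016

-27.534016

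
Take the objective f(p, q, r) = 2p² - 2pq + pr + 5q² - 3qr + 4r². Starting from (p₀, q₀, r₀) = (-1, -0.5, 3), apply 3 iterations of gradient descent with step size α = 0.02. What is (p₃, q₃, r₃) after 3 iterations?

∇f = (4p - 2q + r, -2p + 10q - 3r, p - 3q + 8r)
(p₁, q₁, r₁) = (-1, -0.5, 3) − 0.02·(0, -12, 24.5) = (-1, -0.26, 2.51)
(p₂, q₂, r₂) = (-1, -0.26, 2.51) − 0.02·(-0.97, -8.13, 19.86) = (-0.9806, -0.0974, 2.1128)
(p₃, q₃, r₃) = (-0.9806, -0.0974, 2.1128) − 0.02·(-1.6148, -5.3512, 16.214) = (-0.948304, 0.009624, 1.78852)

(-0.948304, 0.009624, 1.78852)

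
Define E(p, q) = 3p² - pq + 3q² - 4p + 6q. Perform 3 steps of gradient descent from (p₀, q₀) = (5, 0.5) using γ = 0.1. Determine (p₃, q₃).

(0.9245, -0.587)

∇E = (6p - q - 4, -p + 6q + 6)
(p₁, q₁) = (5, 0.5) − 0.1·(25.5, 4) = (2.45, 0.1)
(p₂, q₂) = (2.45, 0.1) − 0.1·(10.6, 4.15) = (1.39, -0.315)
(p₃, q₃) = (1.39, -0.315) − 0.1·(4.655, 2.72) = (0.9245, -0.587)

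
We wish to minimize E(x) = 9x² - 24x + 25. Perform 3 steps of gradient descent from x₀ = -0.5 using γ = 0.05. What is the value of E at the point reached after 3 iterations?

E′(x) = 18x - 24
x₁ = -0.5 − 0.05·(-33) = 1.15
x₂ = 1.15 − 0.05·(-3.3) = 1.315
x₃ = 1.315 − 0.05·(-0.33) = 1.3315
E(1.3315) = 9.00003025

9.00003025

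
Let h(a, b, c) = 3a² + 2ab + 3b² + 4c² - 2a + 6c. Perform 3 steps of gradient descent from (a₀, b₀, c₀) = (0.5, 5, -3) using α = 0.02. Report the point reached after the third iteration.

∇h = (6a + 2b - 2, 2a + 6b, 8c + 6)
(a₁, b₁, c₁) = (0.5, 5, -3) − 0.02·(11, 31, -18) = (0.28, 4.38, -2.64)
(a₂, b₂, c₂) = (0.28, 4.38, -2.64) − 0.02·(8.44, 26.84, -15.12) = (0.1112, 3.8432, -2.3376)
(a₃, b₃, c₃) = (0.1112, 3.8432, -2.3376) − 0.02·(6.3536, 23.2816, -12.7008) = (-0.015872, 3.377568, -2.083584)

(-0.015872, 3.377568, -2.083584)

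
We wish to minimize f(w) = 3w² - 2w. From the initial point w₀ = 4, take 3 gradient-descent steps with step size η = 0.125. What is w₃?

0.390625

f′(w) = 6w - 2
w₁ = 4 − 0.125·22 = 1.25
w₂ = 1.25 − 0.125·5.5 = 0.5625
w₃ = 0.5625 − 0.125·1.375 = 0.390625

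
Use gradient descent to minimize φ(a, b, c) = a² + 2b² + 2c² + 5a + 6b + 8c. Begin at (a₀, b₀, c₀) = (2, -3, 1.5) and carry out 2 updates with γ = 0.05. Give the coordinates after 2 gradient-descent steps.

∇φ = (2a + 5, 4b + 6, 4c + 8)
Step 1: at (2, -3, 1.5), ∇φ = (9, -6, 14) → (2, -3, 1.5) − 0.05·(9, -6, 14) = (1.55, -2.7, 0.8)
Step 2: at (1.55, -2.7, 0.8), ∇φ = (8.1, -4.8, 11.2) → (1.55, -2.7, 0.8) − 0.05·(8.1, -4.8, 11.2) = (1.145, -2.46, 0.24)

(1.145, -2.46, 0.24)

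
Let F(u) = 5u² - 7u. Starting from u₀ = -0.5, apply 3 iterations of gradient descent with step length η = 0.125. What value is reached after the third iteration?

0.71875

F′(u) = 10u - 7
u₁ = -0.5 − 0.125·(-12) = 1
u₂ = 1 − 0.125·3 = 0.625
u₃ = 0.625 − 0.125·(-0.75) = 0.71875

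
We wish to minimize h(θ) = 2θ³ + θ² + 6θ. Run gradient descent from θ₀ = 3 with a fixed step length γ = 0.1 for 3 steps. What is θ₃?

-85.6233216

h′(θ) = 6θ² + 2θ + 6
θ₁ = 3 − 0.1·66 = -3.6
θ₂ = -3.6 − 0.1·76.56 = -11.256
θ₃ = -11.256 − 0.1·743.673216 = -85.6233216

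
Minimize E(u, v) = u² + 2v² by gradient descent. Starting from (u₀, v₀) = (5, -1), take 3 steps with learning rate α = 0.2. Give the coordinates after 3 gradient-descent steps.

(1.08, -0.008)

∇E = (2u, 4v)
Step 1: at (5, -1), ∇E = (10, -4) → (5, -1) − 0.2·(10, -4) = (3, -0.2)
Step 2: at (3, -0.2), ∇E = (6, -0.8) → (3, -0.2) − 0.2·(6, -0.8) = (1.8, -0.04)
Step 3: at (1.8, -0.04), ∇E = (3.6, -0.16) → (1.8, -0.04) − 0.2·(3.6, -0.16) = (1.08, -0.008)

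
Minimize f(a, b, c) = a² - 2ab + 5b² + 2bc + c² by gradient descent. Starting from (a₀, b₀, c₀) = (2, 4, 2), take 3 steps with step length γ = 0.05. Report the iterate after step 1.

(2.2, 2, 1.4)

∇f = (2a - 2b, -2a + 10b + 2c, 2b + 2c)
Step 1: at (2, 4, 2), ∇f = (-4, 40, 12) → (2, 4, 2) − 0.05·(-4, 40, 12) = (2.2, 2, 1.4)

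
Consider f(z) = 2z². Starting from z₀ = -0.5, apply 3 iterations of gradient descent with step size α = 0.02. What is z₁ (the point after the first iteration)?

f′(z) = 4z
Step 1: f′(-0.5) = -2; z₁ = -0.5 − 0.02·(-2) = -0.46

-0.46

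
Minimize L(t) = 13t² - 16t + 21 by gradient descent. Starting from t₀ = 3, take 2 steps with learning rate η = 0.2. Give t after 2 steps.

42.68

L′(t) = 26t - 16
t₁ = 3 − 0.2·62 = -9.4
t₂ = -9.4 − 0.2·(-260.4) = 42.68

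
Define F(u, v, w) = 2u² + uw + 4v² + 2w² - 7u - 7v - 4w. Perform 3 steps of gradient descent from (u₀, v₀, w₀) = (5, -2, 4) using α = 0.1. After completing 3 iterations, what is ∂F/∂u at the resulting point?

2.125

∇F = (4u + w - 7, 8v - 7, u + 4w - 4)
Step 1: at (5, -2, 4), ∇F = (17, -23, 17) → (5, -2, 4) − 0.1·(17, -23, 17) = (3.3, 0.3, 2.3)
Step 2: at (3.3, 0.3, 2.3), ∇F = (8.5, -4.6, 8.5) → (3.3, 0.3, 2.3) − 0.1·(8.5, -4.6, 8.5) = (2.45, 0.76, 1.45)
Step 3: at (2.45, 0.76, 1.45), ∇F = (4.25, -0.92, 4.25) → (2.45, 0.76, 1.45) − 0.1·(4.25, -0.92, 4.25) = (2.025, 0.852, 1.025)
∂F/∂u at (2.025, 0.852, 1.025) = 2.125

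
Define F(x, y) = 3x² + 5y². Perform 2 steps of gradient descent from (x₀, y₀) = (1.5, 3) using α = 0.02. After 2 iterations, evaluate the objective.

22.47994368

∇F = (6x, 10y)
Step 1: at (1.5, 3), ∇F = (9, 30) → (1.5, 3) − 0.02·(9, 30) = (1.32, 2.4)
Step 2: at (1.32, 2.4), ∇F = (7.92, 24) → (1.32, 2.4) − 0.02·(7.92, 24) = (1.1616, 1.92)
F(1.1616, 1.92) = 22.47994368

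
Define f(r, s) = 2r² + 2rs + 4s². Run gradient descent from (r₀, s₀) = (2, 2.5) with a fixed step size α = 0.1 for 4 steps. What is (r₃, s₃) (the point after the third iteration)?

∇f = (4r + 2s, 2r + 8s)
Step 1: at (2, 2.5), ∇f = (13, 24) → (2, 2.5) − 0.1·(13, 24) = (0.7, 0.1)
Step 2: at (0.7, 0.1), ∇f = (3, 2.2) → (0.7, 0.1) − 0.1·(3, 2.2) = (0.4, -0.12)
Step 3: at (0.4, -0.12), ∇f = (1.36, -0.16) → (0.4, -0.12) − 0.1·(1.36, -0.16) = (0.264, -0.104)

(0.264, -0.104)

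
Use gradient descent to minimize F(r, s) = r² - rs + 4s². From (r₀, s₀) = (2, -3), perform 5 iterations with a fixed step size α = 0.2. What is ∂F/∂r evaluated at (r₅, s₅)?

∇F = (2r - s, -r + 8s)
Step 1: at (2, -3), ∇F = (7, -26) → (2, -3) − 0.2·(7, -26) = (0.6, 2.2)
Step 2: at (0.6, 2.2), ∇F = (-1, 17) → (0.6, 2.2) − 0.2·(-1, 17) = (0.8, -1.2)
Step 3: at (0.8, -1.2), ∇F = (2.8, -10.4) → (0.8, -1.2) − 0.2·(2.8, -10.4) = (0.24, 0.88)
Step 4: at (0.24, 0.88), ∇F = (-0.4, 6.8) → (0.24, 0.88) − 0.2·(-0.4, 6.8) = (0.32, -0.48)
Step 5: at (0.32, -0.48), ∇F = (1.12, -4.16) → (0.32, -0.48) − 0.2·(1.12, -4.16) = (0.096, 0.352)
∂F/∂r at (0.096, 0.352) = -0.16

-0.16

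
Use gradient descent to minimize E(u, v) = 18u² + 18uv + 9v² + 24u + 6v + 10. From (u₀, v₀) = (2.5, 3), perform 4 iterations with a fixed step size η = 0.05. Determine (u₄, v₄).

(11.0848, 8.16705)

∇E = (36u + 18v + 24, 18u + 18v + 6)
Step 1: at (2.5, 3), ∇E = (168, 105) → (2.5, 3) − 0.05·(168, 105) = (-5.9, -2.25)
Step 2: at (-5.9, -2.25), ∇E = (-228.9, -140.7) → (-5.9, -2.25) − 0.05·(-228.9, -140.7) = (5.545, 4.785)
Step 3: at (5.545, 4.785), ∇E = (309.75, 191.94) → (5.545, 4.785) − 0.05·(309.75, 191.94) = (-9.9425, -4.812)
Step 4: at (-9.9425, -4.812), ∇E = (-420.546, -259.581) → (-9.9425, -4.812) − 0.05·(-420.546, -259.581) = (11.0848, 8.16705)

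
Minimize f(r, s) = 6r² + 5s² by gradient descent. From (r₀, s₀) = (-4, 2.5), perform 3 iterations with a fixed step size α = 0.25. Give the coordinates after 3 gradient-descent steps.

∇f = (12r, 10s)
Step 1: at (-4, 2.5), ∇f = (-48, 25) → (-4, 2.5) − 0.25·(-48, 25) = (8, -3.75)
Step 2: at (8, -3.75), ∇f = (96, -37.5) → (8, -3.75) − 0.25·(96, -37.5) = (-16, 5.625)
Step 3: at (-16, 5.625), ∇f = (-192, 56.25) → (-16, 5.625) − 0.25·(-192, 56.25) = (32, -8.4375)

(32, -8.4375)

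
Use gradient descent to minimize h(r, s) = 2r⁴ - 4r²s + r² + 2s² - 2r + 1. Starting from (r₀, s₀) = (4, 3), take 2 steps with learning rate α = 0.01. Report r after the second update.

-0.25670016

∇h = (8r³ - 8rs + 2r - 2, -4r² + 4s)
(r₁, s₁) = (4, 3) − 0.01·(422, -52) = (-0.22, 3.52)
(r₂, s₂) = (-0.22, 3.52) − 0.01·(3.670016, 13.8864) = (-0.25670016, 3.381136)
r = -0.25670016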